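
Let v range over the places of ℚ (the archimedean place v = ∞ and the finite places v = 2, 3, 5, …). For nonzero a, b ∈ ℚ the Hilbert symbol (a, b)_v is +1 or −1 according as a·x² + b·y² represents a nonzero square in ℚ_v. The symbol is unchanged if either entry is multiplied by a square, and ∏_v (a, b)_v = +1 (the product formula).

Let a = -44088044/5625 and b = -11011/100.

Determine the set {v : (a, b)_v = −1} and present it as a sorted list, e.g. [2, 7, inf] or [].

Mod squares: a ≡ -11, b ≡ -91. Check v ∈ {∞, 2, 3, 5, 7, 11, 13}.
v=3: a=3^-2·(≡1), b=3^0·(≡2) mod 3; (1|3)=+1, (2|3)=-1; (−1)^{-2·0·1}·(+1)^0·(-1)^-2 = +1.
v=13: a=13^2·(≡11), b=13^1·(≡7) mod 13; (11|13)=-1, (7|13)=-1; (−1)^{2·1·6}·(-1)^1·(-1)^2 = -1.
v=5: a=5^-4·(≡4), b=5^-2·(≡1) mod 5; (4|5)=+1, (1|5)=+1; (−1)^{-4·-2·2}·(+1)^-2·(+1)^-4 = +1.
v=∞: -11 < 0 and -91 < 0  ⇒  (a,b)_∞ = -1.
v=2: v_2(a)=2, v_2(b)=-2; units ≡ 5, 5 (mod 8); ε·ε+αω+βω = 0·0+2·1+-2·1 ≡ 0  ⇒  (a,b)_2 = +1.
v=7: a=7^2·(≡6), b=7^1·(≡1) mod 7; (6|7)=-1, (1|7)=+1; (−1)^{2·1·3}·(-1)^1·(+1)^2 = -1.
v=11: a=11^3·(≡2), b=11^2·(≡8) mod 11; (2|11)=-1, (8|11)=-1; (−1)^{3·2·5}·(-1)^2·(-1)^3 = -1.
(-11, -91 / ℚ) ramifies at {7, 11, 13, ∞}: a division algebra.

[7, 11, 13, inf]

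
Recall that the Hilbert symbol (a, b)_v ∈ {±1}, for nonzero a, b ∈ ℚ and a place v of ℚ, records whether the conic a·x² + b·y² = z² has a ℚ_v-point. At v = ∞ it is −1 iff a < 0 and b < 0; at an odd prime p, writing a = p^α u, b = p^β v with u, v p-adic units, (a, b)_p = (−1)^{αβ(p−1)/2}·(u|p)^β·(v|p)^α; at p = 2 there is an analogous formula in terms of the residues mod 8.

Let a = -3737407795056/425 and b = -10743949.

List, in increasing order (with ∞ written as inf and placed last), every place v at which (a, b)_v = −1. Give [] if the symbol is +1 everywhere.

[3, 17, 29, inf]

Mod squares: a ≡ -32231847, b ≡ -10743949. Check v ∈ {∞, 2, 3, 5, 13, 17, 19, 29, 31, 37}.
v=37: a=37^1·(≡21), b=37^1·(≡36) mod 37; (21|37)=+1, (36|37)=+1; (−1)^{1·1·18}·(+1)^1·(+1)^1 = +1.
v=2: v_2(a)=4, v_2(b)=0; units ≡ 1, 3 (mod 8); ε·ε+αω+βω = 0·1+4·1+0·0 ≡ 0  ⇒  (a,b)_2 = +1.
v=19: a=19^1·(≡13), b=19^1·(≡7) mod 19; (13|19)=-1, (7|19)=+1; (−1)^{1·1·9}·(-1)^1·(+1)^1 = +1.
v=13: a=13^2·(≡11), b=13^0·(≡5) mod 13; (11|13)=-1, (5|13)=-1; (−1)^{2·0·6}·(-1)^0·(-1)^2 = +1.
v=∞: -32231847 < 0 and -10743949 < 0  ⇒  (a,b)_∞ = -1.
v=3: a=3^7·(≡2), b=3^0·(≡2) mod 3; (2|3)=-1, (2|3)=-1; (−1)^{7·0·1}·(-1)^0·(-1)^7 = -1.
v=17: a=17^-1·(≡8), b=17^1·(≡12) mod 17; (8|17)=+1, (12|17)=-1; (−1)^{-1·1·8}·(+1)^1·(-1)^-1 = -1.
v=29: a=29^1·(≡19), b=29^1·(≡23) mod 29; (19|29)=-1, (23|29)=+1; (−1)^{1·1·14}·(-1)^1·(+1)^1 = -1.
v=5: a=5^-2·(≡2), b=5^0·(≡1) mod 5; (2|5)=-1, (1|5)=+1; (−1)^{-2·0·2}·(-1)^0·(+1)^-2 = +1.
v=31: a=31^1·(≡13), b=31^1·(≡1) mod 31; (13|31)=-1, (1|31)=+1; (−1)^{1·1·15}·(-1)^1·(+1)^1 = +1.
|Ram(-32231847, -10743949)| = 4, even; anisotropic at {3, 17, 29, ∞}.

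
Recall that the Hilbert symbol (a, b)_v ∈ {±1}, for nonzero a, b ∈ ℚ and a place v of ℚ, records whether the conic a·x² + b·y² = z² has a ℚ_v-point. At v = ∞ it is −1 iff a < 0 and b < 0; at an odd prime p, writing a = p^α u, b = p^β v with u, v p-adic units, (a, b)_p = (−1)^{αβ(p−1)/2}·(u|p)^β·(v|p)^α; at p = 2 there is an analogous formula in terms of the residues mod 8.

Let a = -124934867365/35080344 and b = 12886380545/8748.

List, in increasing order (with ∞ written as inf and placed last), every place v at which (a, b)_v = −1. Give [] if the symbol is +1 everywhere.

[2, 19]

(a, b) ≡ (-17160990, 111435) mod (ℚ^×)²; places V = {2, 3, 5, 7, 11, 13, 17, 19, 23, 31, ∞}.
(a,b)_∞: sgn(-17160990)=−, sgn(111435)=+, so +1.
(a,b)_5: α=1, u≡3; β=1, v≡3 (mod 5); (3|5)=-1, (3|5)=-1; sign (−1)^0·-1^1·-1^1 = +1.
(a,b)_13: α=-2, u≡6; β=0, v≡1 (mod 13); (6|13)=-1, (1|13)=+1; sign (−1)^0·-1^0·+1^-2 = +1.
(a,b)_7: α=1, u≡6; β=0, v≡2 (mod 7); (6|7)=-1, (2|7)=+1; sign (−1)^0·-1^0·+1^1 = +1.
(a,b)_2: α=-3, β=-2; u≡1, v≡3 (mod 8); ε(u)ε(v)=0·1, αω(v)=-3·1, βω(u)=-2·0; sum ≡ 1  ⇒  -1.
(a,b)_31: α=-2, u≡15; β=2, v≡13 (mod 31); (15|31)=-1, (13|31)=-1; sign (−1)^0·-1^2·-1^-2 = +1.
(a,b)_23: α=1, u≡3; β=1, v≡19 (mod 23); (3|23)=+1, (19|23)=-1; sign (−1)^1·+1^1·-1^1 = +1.
(a,b)_3: α=-3, u≡1; β=-7, v≡2 (mod 3); (1|3)=+1, (2|3)=-1; sign (−1)^1·+1^-7·-1^-3 = +1.
(a,b)_11: α=3, u≡8; β=0, v≡9 (mod 11); (8|11)=-1, (9|11)=+1; sign (−1)^0·-1^0·+1^3 = +1.
(a,b)_17: α=1, u≡6; β=1, v≡12 (mod 17); (6|17)=-1, (12|17)=-1; sign (−1)^0·-1^1·-1^1 = +1.
(a,b)_19: α=3, u≡12; β=3, v≡2 (mod 19); (12|19)=-1, (2|19)=-1; sign (−1)^1·-1^3·-1^3 = -1.
(-17160990, 111435 / ℚ) ramifies at {2, 19}: a division algebra.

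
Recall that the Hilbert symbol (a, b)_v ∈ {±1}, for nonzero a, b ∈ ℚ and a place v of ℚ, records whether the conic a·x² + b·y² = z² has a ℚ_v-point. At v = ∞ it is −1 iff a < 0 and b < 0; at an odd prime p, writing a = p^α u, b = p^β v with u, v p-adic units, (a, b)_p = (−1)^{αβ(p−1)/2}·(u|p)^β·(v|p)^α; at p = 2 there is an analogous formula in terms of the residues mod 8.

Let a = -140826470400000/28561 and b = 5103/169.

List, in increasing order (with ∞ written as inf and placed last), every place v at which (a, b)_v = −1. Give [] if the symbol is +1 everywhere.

(a, b) ≡ (-385, 7) mod (ℚ^×)²; places V = {2, 3, 5, 7, 11, 13, ∞}.
(a,b)_11: α=1, u≡5; β=0, v≡8 (mod 11); (5|11)=+1, (8|11)=-1; sign (−1)^0·+1^0·-1^1 = -1.
(a,b)_5: α=5, u≡2; β=0, v≡2 (mod 5); (2|5)=-1, (2|5)=-1; sign (−1)^0·-1^0·-1^5 = -1.
(a,b)_13: α=-4, u≡5; β=-2, v≡7 (mod 13); (5|13)=-1, (7|13)=-1; sign (−1)^0·-1^-2·-1^-4 = +1.
(a,b)_3: α=6, u≡2; β=6, v≡1 (mod 3); (2|3)=-1, (1|3)=+1; sign (−1)^0·-1^6·+1^6 = +1.
(a,b)_∞: sgn(-385)=−, sgn(7)=+, so +1.
(a,b)_7: α=3, u≡1; β=1, v≡1 (mod 7); (1|7)=+1, (1|7)=+1; sign (−1)^1·+1^1·+1^3 = -1.
(a,b)_2: α=14, β=0; u≡7, v≡7 (mod 8); ε(u)ε(v)=1·1, αω(v)=14·0, βω(u)=0·0; sum ≡ 1  ⇒  -1.
(-385, 7 / ℚ) ramifies at {2, 5, 7, 11}: a division algebra.

[2, 5, 7, 11]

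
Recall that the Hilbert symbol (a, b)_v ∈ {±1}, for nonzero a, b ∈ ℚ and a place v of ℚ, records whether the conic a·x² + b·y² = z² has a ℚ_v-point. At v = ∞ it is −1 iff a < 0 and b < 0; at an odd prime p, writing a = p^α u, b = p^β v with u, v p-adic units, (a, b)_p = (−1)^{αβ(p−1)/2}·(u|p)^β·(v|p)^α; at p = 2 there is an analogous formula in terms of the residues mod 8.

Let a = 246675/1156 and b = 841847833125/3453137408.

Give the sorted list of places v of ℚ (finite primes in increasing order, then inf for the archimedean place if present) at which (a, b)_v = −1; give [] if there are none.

Mod squares: a ≡ 9867, b ≡ 26. Check v ∈ {∞, 2, 3, 5, 7, 11, 13, 17, 23, 29, 53}.
v=29: a=29^0·(≡7), b=29^2·(≡27) mod 29; (7|29)=+1, (27|29)=-1; (−1)^{0·2·14}·(+1)^2·(-1)^0 = +1.
v=23: a=23^1·(≡5), b=23^0·(≡2) mod 23; (5|23)=-1, (2|23)=+1; (−1)^{1·0·11}·(-1)^0·(+1)^1 = +1.
v=∞: 9867 > 0 and 26 > 0  ⇒  (a,b)_∞ = +1.
v=5: a=5^2·(≡2), b=5^4·(≡1) mod 5; (2|5)=-1, (1|5)=+1; (−1)^{2·4·2}·(-1)^4·(+1)^2 = +1.
v=11: a=11^1·(≡7), b=11^0·(≡4) mod 11; (7|11)=-1, (4|11)=+1; (−1)^{1·0·5}·(-1)^0·(+1)^1 = +1.
v=3: a=3^1·(≡1), b=3^6·(≡2) mod 3; (1|3)=+1, (2|3)=-1; (−1)^{1·6·1}·(+1)^6·(-1)^1 = -1.
v=53: a=53^0·(≡4), b=53^-2·(≡26) mod 53; (4|53)=+1, (26|53)=-1; (−1)^{0·-2·26}·(+1)^-2·(-1)^0 = +1.
v=13: a=13^1·(≡5), b=13^3·(≡8) mod 13; (5|13)=-1, (8|13)=-1; (−1)^{1·3·6}·(-1)^3·(-1)^1 = +1.
v=2: v_2(a)=-2, v_2(b)=-9; units ≡ 3, 5 (mod 8); ε·ε+αω+βω = 1·0+-2·1+-9·1 ≡ 1  ⇒  (a,b)_2 = -1.
v=7: a=7^0·(≡2), b=7^-4·(≡6) mod 7; (2|7)=+1, (6|7)=-1; (−1)^{0·-4·3}·(+1)^-4·(-1)^0 = +1.
v=17: a=17^-2·(≡14), b=17^0·(≡8) mod 17; (14|17)=-1, (8|17)=+1; (−1)^{-2·0·8}·(-1)^0·(+1)^-2 = +1.
|Ram(9867, 26)| = 2, even; anisotropic at {2, 3}.

[2, 3]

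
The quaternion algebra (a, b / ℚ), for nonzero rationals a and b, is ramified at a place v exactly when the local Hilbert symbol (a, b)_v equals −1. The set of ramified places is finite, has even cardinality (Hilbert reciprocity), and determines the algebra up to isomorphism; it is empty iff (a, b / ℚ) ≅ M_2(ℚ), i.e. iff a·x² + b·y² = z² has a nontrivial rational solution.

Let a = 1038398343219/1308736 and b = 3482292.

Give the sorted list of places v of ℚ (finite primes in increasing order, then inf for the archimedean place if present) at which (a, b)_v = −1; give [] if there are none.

(a, b) ≡ (87699, 870573) mod (ℚ^×)²; places V = {2, 3, 11, 13, 23, 31, 37, 41, ∞}.
(a,b)_3: α=3, u≡1; β=1, v≡1 (mod 3); (1|3)=+1, (1|3)=+1; sign (−1)^1·+1^1·+1^3 = -1.
(a,b)_2: α=-6, β=2; u≡3, v≡5 (mod 8); ε(u)ε(v)=1·0, αω(v)=-6·1, βω(u)=2·1; sum ≡ 0  ⇒  +1.
(a,b)_31: α=3, u≡9; β=1, v≡19 (mod 31); (9|31)=+1, (19|31)=+1; sign (−1)^1·+1^1·+1^3 = -1.
(a,b)_23: α=1, u≡6; β=1, v≡18 (mod 23); (6|23)=+1, (18|23)=+1; sign (−1)^1·+1^1·+1^1 = -1.
(a,b)_37: α=2, u≡28; β=1, v≡25 (mod 37); (28|37)=+1, (25|37)=+1; sign (−1)^0·+1^1·+1^2 = +1.
(a,b)_∞: sgn(87699)=+, sgn(870573)=+, so +1.
(a,b)_41: α=1, u≡27; β=0, v≡39 (mod 41); (27|41)=-1, (39|41)=+1; sign (−1)^0·-1^0·+1^1 = +1.
(a,b)_11: α=-2, u≡2; β=1, v≡3 (mod 11); (2|11)=-1, (3|11)=+1; sign (−1)^0·-1^1·+1^-2 = -1.
(a,b)_13: α=-2, u≡9; β=0, v≡8 (mod 13); (9|13)=+1, (8|13)=-1; sign (−1)^0·+1^0·-1^-2 = +1.
(87699, 870573 / ℚ) ramifies at {3, 11, 23, 31}: a division algebra.

[3, 11, 23, 31]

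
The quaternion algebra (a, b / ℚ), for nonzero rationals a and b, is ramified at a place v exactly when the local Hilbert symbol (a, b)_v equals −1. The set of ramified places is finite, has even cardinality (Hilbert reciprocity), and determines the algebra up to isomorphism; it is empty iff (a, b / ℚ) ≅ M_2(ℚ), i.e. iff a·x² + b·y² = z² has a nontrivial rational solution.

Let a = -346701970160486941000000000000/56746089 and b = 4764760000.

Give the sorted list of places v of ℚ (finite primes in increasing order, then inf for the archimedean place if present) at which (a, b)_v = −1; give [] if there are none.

[2, 11, 13, 19]

Mod squares: a ≡ -46189, b ≡ 2431. Check v ∈ {∞, 2, 3, 5, 7, 11, 13, 17, 19, 23, 31}.
v=11: a=11^3·(≡5), b=11^1·(≡9) mod 11; (5|11)=+1, (9|11)=+1; (−1)^{3·1·5}·(+1)^1·(+1)^3 = -1.
v=23: a=23^2·(≡18), b=23^0·(≡6) mod 23; (18|23)=+1, (6|23)=+1; (−1)^{2·0·11}·(+1)^0·(+1)^2 = +1.
v=17: a=17^3·(≡14), b=17^1·(≡14) mod 17; (14|17)=-1, (14|17)=-1; (−1)^{3·1·8}·(-1)^1·(-1)^3 = +1.
v=∞: -46189 < 0 and 2431 > 0  ⇒  (a,b)_∞ = +1.
v=19: a=19^1·(≡1), b=19^0·(≡2) mod 19; (1|19)=+1, (2|19)=-1; (−1)^{1·0·9}·(+1)^0·(-1)^1 = -1.
v=5: a=5^12·(≡1), b=5^4·(≡1) mod 5; (1|5)=+1, (1|5)=+1; (−1)^{12·4·2}·(+1)^4·(+1)^12 = +1.
v=13: a=13^3·(≡9), b=13^1·(≡2) mod 13; (9|13)=+1, (2|13)=-1; (−1)^{3·1·6}·(+1)^1·(-1)^3 = -1.
v=2: v_2(a)=12, v_2(b)=6; units ≡ 3, 7 (mod 8); ε·ε+αω+βω = 1·1+12·0+6·1 ≡ 1  ⇒  (a,b)_2 = -1.
v=7: a=7^4·(≡1), b=7^2·(≡4) mod 7; (1|7)=+1, (4|7)=+1; (−1)^{4·2·3}·(+1)^2·(+1)^4 = +1.
v=3: a=3^-10·(≡2), b=3^0·(≡1) mod 3; (2|3)=-1, (1|3)=+1; (−1)^{-10·0·1}·(-1)^0·(+1)^-10 = +1.
v=31: a=31^-2·(≡28), b=31^0·(≡15) mod 31; (28|31)=+1, (15|31)=-1; (−1)^{-2·0·15}·(+1)^0·(-1)^-2 = +1.
(-46189, 2431 / ℚ) ramifies at {2, 11, 13, 19}: a division algebra.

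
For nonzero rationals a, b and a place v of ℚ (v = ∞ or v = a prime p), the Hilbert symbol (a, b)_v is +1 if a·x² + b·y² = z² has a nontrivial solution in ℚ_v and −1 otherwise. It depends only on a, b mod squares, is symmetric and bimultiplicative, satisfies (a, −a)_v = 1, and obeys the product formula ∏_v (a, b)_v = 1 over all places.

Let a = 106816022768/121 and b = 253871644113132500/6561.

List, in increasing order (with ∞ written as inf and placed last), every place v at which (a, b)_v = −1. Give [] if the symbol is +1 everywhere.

Mod squares: a ≡ 287, b ≡ 53. Check v ∈ {∞, 2, 3, 5, 7, 11, 13, 41, 53}.
v=7: a=7^3·(≡5), b=7^4·(≡4) mod 7; (5|7)=-1, (4|7)=+1; (−1)^{3·4·3}·(-1)^4·(+1)^3 = +1.
v=5: a=5^0·(≡3), b=5^4·(≡2) mod 5; (3|5)=-1, (2|5)=-1; (−1)^{0·4·2}·(-1)^4·(-1)^0 = +1.
v=41: a=41^1·(≡28), b=41^2·(≡7) mod 41; (28|41)=-1, (7|41)=-1; (−1)^{1·2·20}·(-1)^2·(-1)^1 = -1.
v=3: a=3^0·(≡2), b=3^-8·(≡2) mod 3; (2|3)=-1, (2|3)=-1; (−1)^{0·-8·1}·(-1)^-8·(-1)^0 = +1.
v=2: v_2(a)=4, v_2(b)=2; units ≡ 7, 5 (mod 8); ε·ε+αω+βω = 1·0+4·1+2·0 ≡ 0  ⇒  (a,b)_2 = +1.
v=11: a=11^-2·(≡4), b=11^0·(≡3) mod 11; (4|11)=+1, (3|11)=+1; (−1)^{-2·0·5}·(+1)^0·(+1)^-2 = +1.
v=13: a=13^2·(≡1), b=13^2·(≡3) mod 13; (1|13)=+1, (3|13)=+1; (−1)^{2·2·6}·(+1)^2·(+1)^2 = +1.
v=53: a=53^2·(≡33), b=53^3·(≡46) mod 53; (33|53)=-1, (46|53)=+1; (−1)^{2·3·26}·(-1)^3·(+1)^2 = -1.
v=∞: 287 > 0 and 53 > 0  ⇒  (a,b)_∞ = +1.
Ram(287, 53) = {41, 53}; no ℚ_41-point on the conic.

[41, 53]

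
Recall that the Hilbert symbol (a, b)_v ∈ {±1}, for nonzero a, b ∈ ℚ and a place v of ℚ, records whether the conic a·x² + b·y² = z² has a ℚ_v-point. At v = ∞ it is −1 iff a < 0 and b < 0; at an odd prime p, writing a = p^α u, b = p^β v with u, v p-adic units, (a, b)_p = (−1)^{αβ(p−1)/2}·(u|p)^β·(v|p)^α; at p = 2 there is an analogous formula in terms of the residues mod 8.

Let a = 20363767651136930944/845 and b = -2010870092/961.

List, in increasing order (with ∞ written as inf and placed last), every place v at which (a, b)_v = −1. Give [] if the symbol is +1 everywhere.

Mod squares: a ≡ 10730, b ≡ -1739507. Check v ∈ {∞, 2, 5, 7, 11, 13, 17, 19, 29, 31, 37, 41}.
v=29: a=29^3·(≡22), b=29^1·(≡11) mod 29; (22|29)=+1, (11|29)=-1; (−1)^{3·1·14}·(+1)^1·(-1)^3 = -1.
v=31: a=31^0·(≡8), b=31^-2·(≡26) mod 31; (8|31)=+1, (26|31)=-1; (−1)^{0·-2·15}·(+1)^-2·(-1)^0 = +1.
v=37: a=37^1·(≡19), b=37^0·(≡12) mod 37; (19|37)=-1, (12|37)=+1; (−1)^{1·0·18}·(-1)^0·(+1)^1 = +1.
v=17: a=17^0·(≡14), b=17^2·(≡8) mod 17; (14|17)=-1, (8|17)=+1; (−1)^{0·2·8}·(-1)^2·(+1)^0 = +1.
v=19: a=19^2·(≡14), b=19^1·(≡3) mod 19; (14|19)=-1, (3|19)=-1; (−1)^{2·1·9}·(-1)^1·(-1)^2 = -1.
v=7: a=7^4·(≡5), b=7^1·(≡3) mod 7; (5|7)=-1, (3|7)=-1; (−1)^{4·1·3}·(-1)^1·(-1)^4 = -1.
v=11: a=11^2·(≡5), b=11^1·(≡8) mod 11; (5|11)=+1, (8|11)=-1; (−1)^{2·1·5}·(+1)^1·(-1)^2 = +1.
v=41: a=41^2·(≡28), b=41^1·(≡40) mod 41; (28|41)=-1, (40|41)=+1; (−1)^{2·1·20}·(-1)^1·(+1)^2 = -1.
v=2: v_2(a)=7, v_2(b)=2; units ≡ 5, 5 (mod 8); ε·ε+αω+βω = 0·0+7·1+2·1 ≡ 1  ⇒  (a,b)_2 = -1.
v=13: a=13^-2·(≡8), b=13^0·(≡10) mod 13; (8|13)=-1, (10|13)=+1; (−1)^{-2·0·6}·(-1)^0·(+1)^-2 = +1.
v=5: a=5^-1·(≡1), b=5^0·(≡3) mod 5; (1|5)=+1, (3|5)=-1; (−1)^{-1·0·2}·(+1)^0·(-1)^-1 = -1.
v=∞: 10730 > 0 and -1739507 < 0  ⇒  (a,b)_∞ = +1.
Ram(10730, -1739507) = {2, 5, 7, 19, 29, 41}; no ℚ_2-point on the conic.

[2, 5, 7, 19, 29, 41]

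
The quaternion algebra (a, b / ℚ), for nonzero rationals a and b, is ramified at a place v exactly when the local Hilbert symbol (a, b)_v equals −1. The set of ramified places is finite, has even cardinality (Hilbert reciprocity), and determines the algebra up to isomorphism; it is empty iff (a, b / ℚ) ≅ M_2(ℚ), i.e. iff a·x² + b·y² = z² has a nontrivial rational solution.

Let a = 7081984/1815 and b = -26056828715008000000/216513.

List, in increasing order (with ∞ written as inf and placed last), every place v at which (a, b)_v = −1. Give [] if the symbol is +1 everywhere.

(a, b) ≡ (25935, -4389) mod (ℚ^×)²; places V = {2, 3, 5, 7, 11, 13, 19, ∞}.
(a,b)_19: α=1, u≡7; β=3, v≡9 (mod 19); (7|19)=+1, (9|19)=+1; sign (−1)^1·+1^3·+1^1 = -1.
(a,b)_2: α=12, β=22; u≡7, v≡3 (mod 8); ε(u)ε(v)=1·1, αω(v)=12·1, βω(u)=22·0; sum ≡ 1  ⇒  -1.
(a,b)_7: α=1, u≡1; β=3, v≡3 (mod 7); (1|7)=+1, (3|7)=-1; sign (−1)^1·+1^3·-1^1 = +1.
(a,b)_11: α=-2, u≡2; β=-1, v≡2 (mod 11); (2|11)=-1, (2|11)=-1; sign (−1)^0·-1^-1·-1^-2 = -1.
(a,b)_∞: sgn(25935)=+, sgn(-4389)=−, so +1.
(a,b)_3: α=-1, u≡2; β=-9, v≡1 (mod 3); (2|3)=-1, (1|3)=+1; sign (−1)^1·-1^-9·+1^-1 = +1.
(a,b)_13: α=1, u≡2; β=2, v≡8 (mod 13); (2|13)=-1, (8|13)=-1; sign (−1)^0·-1^2·-1^1 = -1.
(a,b)_5: α=-1, u≡3; β=6, v≡1 (mod 5); (3|5)=-1, (1|5)=+1; sign (−1)^0·-1^6·+1^-1 = +1.
Ram(25935, -4389) = {2, 11, 13, 19}; no ℚ_2-point on the conic.

[2, 11, 13, 19]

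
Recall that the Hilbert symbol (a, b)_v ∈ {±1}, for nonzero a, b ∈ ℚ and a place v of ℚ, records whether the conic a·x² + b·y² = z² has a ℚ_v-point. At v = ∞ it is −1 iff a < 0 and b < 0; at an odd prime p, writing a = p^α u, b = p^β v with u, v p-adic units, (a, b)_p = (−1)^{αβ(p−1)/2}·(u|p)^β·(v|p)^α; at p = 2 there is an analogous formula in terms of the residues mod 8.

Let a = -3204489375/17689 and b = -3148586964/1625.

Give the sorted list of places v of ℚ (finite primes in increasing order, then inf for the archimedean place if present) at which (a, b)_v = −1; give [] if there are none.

(a, b) ≡ (-569687, -375765) mod (ℚ^×)²; places V = {2, 3, 5, 7, 13, 17, 19, 23, 31, 41, 47, ∞}.
(a,b)_13: α=0, u≡12; β=-1, v≡11 (mod 13); (12|13)=+1, (11|13)=-1; sign (−1)^0·+1^-1·-1^0 = +1.
(a,b)_∞: sgn(-569687)=−, sgn(-375765)=−, so -1.
(a,b)_31: α=1, u≡24; β=0, v≡30 (mod 31); (24|31)=-1, (30|31)=-1; sign (−1)^0·-1^0·-1^1 = -1.
(a,b)_2: α=0, β=2; u≡1, v≡3 (mod 8); ε(u)ε(v)=0·1, αω(v)=0·1, βω(u)=2·0; sum ≡ 0  ⇒  +1.
(a,b)_47: α=1, u≡26; β=1, v≡21 (mod 47); (26|47)=-1, (21|47)=+1; sign (−1)^1·-1^1·+1^1 = +1.
(a,b)_3: α=2, u≡1; β=5, v≡1 (mod 3); (1|3)=+1, (1|3)=+1; sign (−1)^0·+1^5·+1^2 = +1.
(a,b)_7: α=-2, u≡1; β=0, v≡2 (mod 7); (1|7)=+1, (2|7)=+1; sign (−1)^0·+1^0·+1^-2 = +1.
(a,b)_5: α=4, u≡3; β=-3, v≡2 (mod 5); (3|5)=-1, (2|5)=-1; sign (−1)^0·-1^-3·-1^4 = -1.
(a,b)_17: α=1, u≡16; β=0, v≡7 (mod 17); (16|17)=+1, (7|17)=-1; sign (−1)^0·+1^0·-1^1 = -1.
(a,b)_19: α=-2, u≡6; β=0, v≡5 (mod 19); (6|19)=+1, (5|19)=+1; sign (−1)^0·+1^0·+1^-2 = +1.
(a,b)_23: α=1, u≡13; β=0, v≡4 (mod 23); (13|23)=+1, (4|23)=+1; sign (−1)^0·+1^0·+1^1 = +1.
(a,b)_41: α=0, u≡40; β=3, v≡28 (mod 41); (40|41)=+1, (28|41)=-1; sign (−1)^0·+1^3·-1^0 = +1.
|Ram(-569687, -375765)| = 4, even; anisotropic at {5, 17, 31, ∞}.

[5, 17, 31, inf]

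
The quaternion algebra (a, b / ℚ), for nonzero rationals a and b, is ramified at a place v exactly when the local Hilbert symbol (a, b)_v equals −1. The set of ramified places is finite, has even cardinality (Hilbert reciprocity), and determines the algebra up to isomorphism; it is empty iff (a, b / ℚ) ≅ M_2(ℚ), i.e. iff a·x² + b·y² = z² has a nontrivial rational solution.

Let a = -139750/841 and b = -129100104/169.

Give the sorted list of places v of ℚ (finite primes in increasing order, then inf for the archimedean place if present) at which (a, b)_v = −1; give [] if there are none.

[2, 23, 43, inf]

Mod squares: a ≡ -5590, b ≡ -73186. Check v ∈ {∞, 2, 3, 5, 7, 13, 23, 29, 37, 43}.
v=13: a=13^1·(≡3), b=13^-2·(≡10) mod 13; (3|13)=+1, (10|13)=+1; (−1)^{1·-2·6}·(+1)^-2·(+1)^1 = +1.
v=2: v_2(a)=1, v_2(b)=3; units ≡ 5, 7 (mod 8); ε·ε+αω+βω = 0·1+1·0+3·1 ≡ 1  ⇒  (a,b)_2 = -1.
v=3: a=3^0·(≡2), b=3^2·(≡2) mod 3; (2|3)=-1, (2|3)=-1; (−1)^{0·2·1}·(-1)^2·(-1)^0 = +1.
v=37: a=37^0·(≡26), b=37^1·(≡15) mod 37; (26|37)=+1, (15|37)=-1; (−1)^{0·1·18}·(+1)^1·(-1)^0 = +1.
v=∞: -5590 < 0 and -73186 < 0  ⇒  (a,b)_∞ = -1.
v=43: a=43^1·(≡33), b=43^1·(≡37) mod 43; (33|43)=-1, (37|43)=-1; (−1)^{1·1·21}·(-1)^1·(-1)^1 = -1.
v=5: a=5^3·(≡2), b=5^0·(≡4) mod 5; (2|5)=-1, (4|5)=+1; (−1)^{3·0·2}·(-1)^0·(+1)^3 = +1.
v=29: a=29^-2·(≡1), b=29^0·(≡10) mod 29; (1|29)=+1, (10|29)=-1; (−1)^{-2·0·14}·(+1)^0·(-1)^-2 = +1.
v=23: a=23^0·(≡14), b=23^1·(≡7) mod 23; (14|23)=-1, (7|23)=-1; (−1)^{0·1·11}·(-1)^1·(-1)^0 = -1.
v=7: a=7^0·(≡5), b=7^2·(≡6) mod 7; (5|7)=-1, (6|7)=-1; (−1)^{0·2·3}·(-1)^2·(-1)^0 = +1.
|Ram(-5590, -73186)| = 4, even; anisotropic at {2, 23, 43, ∞}.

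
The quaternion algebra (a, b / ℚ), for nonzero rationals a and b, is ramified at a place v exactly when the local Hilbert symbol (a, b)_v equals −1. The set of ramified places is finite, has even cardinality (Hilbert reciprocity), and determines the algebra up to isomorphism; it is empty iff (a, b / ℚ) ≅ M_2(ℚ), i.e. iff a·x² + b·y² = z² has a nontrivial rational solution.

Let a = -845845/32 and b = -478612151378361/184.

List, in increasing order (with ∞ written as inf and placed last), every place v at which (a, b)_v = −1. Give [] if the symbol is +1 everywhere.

[2, 7, 11, 13, 17, inf]

(a, b) ≡ (-10010, -294814) mod (ℚ^×)²; places V = {2, 3, 5, 7, 11, 13, 17, 23, 29, ∞}.
(a,b)_17: α=0, u≡5; β=1, v≡4 (mod 17); (5|17)=-1, (4|17)=+1; sign (−1)^0·-1^1·+1^0 = -1.
(a,b)_2: α=-5, β=-3; u≡3, v≡1 (mod 8); ε(u)ε(v)=1·0, αω(v)=-5·0, βω(u)=-3·1; sum ≡ 1  ⇒  -1.
(a,b)_11: α=1, u≡5; β=2, v≡7 (mod 11); (5|11)=+1, (7|11)=-1; sign (−1)^0·+1^2·-1^1 = -1.
(a,b)_13: α=3, u≡3; β=5, v≡6 (mod 13); (3|13)=+1, (6|13)=-1; sign (−1)^0·+1^5·-1^3 = -1.
(a,b)_3: α=0, u≡1; β=2, v≡2 (mod 3); (1|3)=+1, (2|3)=-1; sign (−1)^0·+1^2·-1^0 = +1.
(a,b)_5: α=1, u≡3; β=0, v≡1 (mod 5); (3|5)=-1, (1|5)=+1; sign (−1)^0·-1^0·+1^1 = +1.
(a,b)_∞: sgn(-10010)=−, sgn(-294814)=−, so -1.
(a,b)_23: α=0, u≡8; β=-1, v≡8 (mod 23); (8|23)=+1, (8|23)=+1; sign (−1)^0·+1^-1·+1^0 = +1.
(a,b)_7: α=1, u≡5; β=4, v≡6 (mod 7); (5|7)=-1, (6|7)=-1; sign (−1)^0·-1^4·-1^1 = -1.
(a,b)_29: α=0, u≡9; β=1, v≡28 (mod 29); (9|29)=+1, (28|29)=+1; sign (−1)^0·+1^1·+1^0 = +1.
(-10010, -294814 / ℚ) ramifies at {2, 7, 11, 13, 17, ∞}: a division algebra.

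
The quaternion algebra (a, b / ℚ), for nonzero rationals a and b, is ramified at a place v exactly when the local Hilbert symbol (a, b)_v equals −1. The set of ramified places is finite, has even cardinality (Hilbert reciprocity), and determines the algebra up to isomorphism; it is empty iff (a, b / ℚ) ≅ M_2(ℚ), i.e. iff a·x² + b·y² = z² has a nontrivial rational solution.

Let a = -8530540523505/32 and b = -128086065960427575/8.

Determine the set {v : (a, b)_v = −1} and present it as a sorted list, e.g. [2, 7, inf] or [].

(a, b) ≡ (-4290, -14) mod (ℚ^×)²; places V = {2, 3, 5, 7, 11, 13, ∞}.
(a,b)_13: α=3, u≡7; β=4, v≡9 (mod 13); (7|13)=-1, (9|13)=+1; sign (−1)^0·-1^4·+1^3 = +1.
(a,b)_7: α=4, u≡1; β=5, v≡5 (mod 7); (1|7)=+1, (5|7)=-1; sign (−1)^0·+1^5·-1^4 = +1.
(a,b)_2: α=-5, β=-3; u≡7, v≡1 (mod 8); ε(u)ε(v)=1·0, αω(v)=-5·0, βω(u)=-3·0; sum ≡ 0  ⇒  +1.
(a,b)_3: α=5, u≡1; β=6, v≡1 (mod 3); (1|3)=+1, (1|3)=+1; sign (−1)^0·+1^6·+1^5 = +1.
(a,b)_∞: sgn(-4290)=−, sgn(-14)=−, so -1.
(a,b)_11: α=3, u≡10; β=4, v≡7 (mod 11); (10|11)=-1, (7|11)=-1; sign (−1)^0·-1^4·-1^3 = -1.
(a,b)_5: α=1, u≡2; β=2, v≡4 (mod 5); (2|5)=-1, (4|5)=+1; sign (−1)^0·-1^2·+1^1 = +1.
Ram(-4290, -14) = {11, ∞}; no ℚ_11-point on the conic.

[11, inf]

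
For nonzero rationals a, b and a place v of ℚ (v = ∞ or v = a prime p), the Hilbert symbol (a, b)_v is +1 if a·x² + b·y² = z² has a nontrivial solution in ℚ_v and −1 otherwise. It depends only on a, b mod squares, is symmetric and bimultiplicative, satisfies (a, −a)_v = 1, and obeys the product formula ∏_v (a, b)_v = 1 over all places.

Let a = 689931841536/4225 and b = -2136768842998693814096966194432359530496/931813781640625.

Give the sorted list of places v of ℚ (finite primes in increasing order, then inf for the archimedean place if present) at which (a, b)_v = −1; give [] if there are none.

Mod squares: a ≡ 31, b ≡ -259. Check v ∈ {∞, 2, 3, 5, 7, 11, 13, 17, 19, 31, 37}.
v=31: a=31^1·(≡16), b=31^2·(≡1) mod 31; (16|31)=+1, (1|31)=+1; (−1)^{1·2·15}·(+1)^2·(+1)^1 = +1.
v=∞: 31 > 0 and -259 < 0  ⇒  (a,b)_∞ = +1.
v=11: a=11^0·(≡3), b=11^2·(≡9) mod 11; (3|11)=+1, (9|11)=+1; (−1)^{0·2·5}·(+1)^2·(+1)^0 = +1.
v=37: a=37^2·(≡15), b=37^5·(≡34) mod 37; (15|37)=-1, (34|37)=+1; (−1)^{2·5·18}·(-1)^5·(+1)^2 = -1.
v=7: a=7^2·(≡5), b=7^15·(≡5) mod 7; (5|7)=-1, (5|7)=-1; (−1)^{2·15·3}·(-1)^15·(-1)^2 = -1.
v=2: v_2(a)=12, v_2(b)=34; units ≡ 7, 5 (mod 8); ε·ε+αω+βω = 1·0+12·1+34·0 ≡ 0  ⇒  (a,b)_2 = +1.
v=5: a=5^-2·(≡4), b=5^-8·(≡4) mod 5; (4|5)=+1, (4|5)=+1; (−1)^{-2·-8·2}·(+1)^-8·(+1)^-2 = +1.
v=19: a=19^0·(≡3), b=19^2·(≡5) mod 19; (3|19)=-1, (5|19)=+1; (−1)^{0·2·9}·(-1)^2·(+1)^0 = +1.
v=3: a=3^4·(≡1), b=3^2·(≡2) mod 3; (1|3)=+1, (2|3)=-1; (−1)^{4·2·1}·(+1)^2·(-1)^4 = +1.
v=13: a=13^-2·(≡11), b=13^-4·(≡12) mod 13; (11|13)=-1, (12|13)=+1; (−1)^{-2·-4·6}·(-1)^-4·(+1)^-2 = +1.
v=17: a=17^0·(≡7), b=17^-4·(≡13) mod 17; (7|17)=-1, (13|17)=+1; (−1)^{0·-4·8}·(-1)^-4·(+1)^0 = +1.
|Ram(31, -259)| = 2, even; anisotropic at {7, 37}.

[7, 37]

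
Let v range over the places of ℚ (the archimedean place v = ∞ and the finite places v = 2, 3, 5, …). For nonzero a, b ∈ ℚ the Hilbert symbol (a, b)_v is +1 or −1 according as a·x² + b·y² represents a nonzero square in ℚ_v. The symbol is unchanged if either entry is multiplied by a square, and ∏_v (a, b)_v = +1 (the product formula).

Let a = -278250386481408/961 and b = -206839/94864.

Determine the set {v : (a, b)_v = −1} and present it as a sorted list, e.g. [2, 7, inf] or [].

[3, 17, 19, 23, 29, inf]

Mod squares: a ≡ -7109553, b ≡ -391. Check v ∈ {∞, 2, 3, 7, 11, 17, 19, 23, 29, 31}.
v=17: a=17^3·(≡15), b=17^1·(≡14) mod 17; (15|17)=+1, (14|17)=-1; (−1)^{3·1·8}·(+1)^1·(-1)^3 = -1.
v=7: a=7^0·(≡1), b=7^-2·(≡1) mod 7; (1|7)=+1, (1|7)=+1; (−1)^{0·-2·3}·(+1)^-2·(+1)^0 = +1.
v=∞: -7109553 < 0 and -391 < 0  ⇒  (a,b)_∞ = -1.
v=3: a=3^1·(≡2), b=3^0·(≡2) mod 3; (2|3)=-1, (2|3)=-1; (−1)^{1·0·1}·(-1)^0·(-1)^1 = -1.
v=2: v_2(a)=8, v_2(b)=-4; units ≡ 7, 1 (mod 8); ε·ε+αω+βω = 1·0+8·0+-4·0 ≡ 0  ⇒  (a,b)_2 = +1.
v=19: a=19^1·(≡15), b=19^0·(≡8) mod 19; (15|19)=-1, (8|19)=-1; (−1)^{1·0·9}·(-1)^0·(-1)^1 = -1.
v=23: a=23^3·(≡8), b=23^3·(≡12) mod 23; (8|23)=+1, (12|23)=+1; (−1)^{3·3·11}·(+1)^3·(+1)^3 = -1.
v=29: a=29^1·(≡28), b=29^0·(≡21) mod 29; (28|29)=+1, (21|29)=-1; (−1)^{1·0·14}·(+1)^0·(-1)^1 = -1.
v=31: a=31^-2·(≡28), b=31^0·(≡6) mod 31; (28|31)=+1, (6|31)=-1; (−1)^{-2·0·15}·(+1)^0·(-1)^-2 = +1.
v=11: a=11^1·(≡9), b=11^-2·(≡9) mod 11; (9|11)=+1, (9|11)=+1; (−1)^{1·-2·5}·(+1)^-2·(+1)^1 = +1.
(-7109553, -391 / ℚ) ramifies at {3, 17, 19, 23, 29, ∞}: a division algebra.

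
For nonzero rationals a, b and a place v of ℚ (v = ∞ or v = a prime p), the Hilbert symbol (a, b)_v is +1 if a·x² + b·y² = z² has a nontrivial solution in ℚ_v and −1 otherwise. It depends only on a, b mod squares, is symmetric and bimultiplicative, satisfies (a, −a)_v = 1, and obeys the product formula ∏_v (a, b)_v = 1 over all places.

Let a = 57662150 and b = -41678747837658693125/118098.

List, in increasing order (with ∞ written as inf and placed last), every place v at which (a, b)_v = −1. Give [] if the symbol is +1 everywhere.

(a, b) ≡ (2306486, -100282) mod (ℚ^×)²; places V = {2, 3, 5, 7, 13, 19, 23, 29, ∞}.
(a,b)_3: α=0, u≡2; β=-10, v≡2 (mod 3); (2|3)=-1, (2|3)=-1; sign (−1)^0·-1^-10·-1^0 = +1.
(a,b)_7: α=1, u≡4; β=3, v≡6 (mod 7); (4|7)=+1, (6|7)=-1; sign (−1)^1·+1^3·-1^1 = +1.
(a,b)_13: α=1, u≡2; β=3, v≡5 (mod 13); (2|13)=-1, (5|13)=-1; sign (−1)^0·-1^3·-1^1 = +1.
(a,b)_∞: sgn(2306486)=+, sgn(-100282)=−, so +1.
(a,b)_29: α=1, u≡23; β=3, v≡7 (mod 29); (23|29)=+1, (7|29)=+1; sign (−1)^0·+1^3·+1^1 = +1.
(a,b)_2: α=1, β=-1; u≡3, v≡3 (mod 8); ε(u)ε(v)=1·1, αω(v)=1·1, βω(u)=-1·1; sum ≡ 1  ⇒  -1.
(a,b)_23: α=1, u≡4; β=2, v≡17 (mod 23); (4|23)=+1, (17|23)=-1; sign (−1)^0·+1^2·-1^1 = -1.
(a,b)_5: α=2, u≡1; β=4, v≡2 (mod 5); (1|5)=+1, (2|5)=-1; sign (−1)^0·+1^4·-1^2 = +1.
(a,b)_19: α=1, u≡18; β=3, v≡11 (mod 19); (18|19)=-1, (11|19)=+1; sign (−1)^1·-1^3·+1^1 = +1.
(2306486, -100282 / ℚ) ramifies at {2, 23}: a division algebra.

[2, 23]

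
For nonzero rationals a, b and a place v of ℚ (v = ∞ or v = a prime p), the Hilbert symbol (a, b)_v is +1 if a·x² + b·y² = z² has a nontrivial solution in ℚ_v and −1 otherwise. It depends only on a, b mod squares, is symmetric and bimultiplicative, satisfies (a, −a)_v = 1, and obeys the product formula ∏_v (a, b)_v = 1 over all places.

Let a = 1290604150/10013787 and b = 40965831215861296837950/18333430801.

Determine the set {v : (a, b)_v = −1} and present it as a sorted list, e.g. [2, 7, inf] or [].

[3, 43]

Mod squares: a ≡ 10578, b ≡ 9102. Check v ∈ {∞, 2, 3, 5, 7, 11, 13, 17, 23, 29, 37, 41, 43}.
v=23: a=23^0·(≡21), b=23^-2·(≡11) mod 23; (21|23)=-1, (11|23)=-1; (−1)^{0·-2·11}·(-1)^-2·(-1)^0 = +1.
v=43: a=43^1·(≡38), b=43^2·(≡26) mod 43; (38|43)=+1, (26|43)=-1; (−1)^{1·2·21}·(+1)^2·(-1)^1 = -1.
v=41: a=41^1·(≡35), b=41^3·(≡13) mod 41; (35|41)=-1, (13|41)=-1; (−1)^{1·3·20}·(-1)^3·(-1)^1 = +1.
v=∞: 10578 > 0 and 9102 > 0  ⇒  (a,b)_∞ = +1.
v=2: v_2(a)=1, v_2(b)=1; units ≡ 1, 7 (mod 8); ε·ε+αω+βω = 0·1+1·0+1·0 ≡ 0  ⇒  (a,b)_2 = +1.
v=5: a=5^2·(≡3), b=5^2·(≡3) mod 5; (3|5)=-1, (3|5)=-1; (−1)^{2·2·2}·(-1)^2·(-1)^2 = +1.
v=37: a=37^0·(≡7), b=37^1·(≡19) mod 37; (7|37)=+1, (19|37)=-1; (−1)^{0·1·18}·(+1)^1·(-1)^0 = +1.
v=13: a=13^0·(≡1), b=13^2·(≡8) mod 13; (1|13)=+1, (8|13)=-1; (−1)^{0·2·6}·(+1)^2·(-1)^0 = +1.
v=7: a=7^-2·(≡2), b=7^-2·(≡1) mod 7; (2|7)=+1, (1|7)=+1; (−1)^{-2·-2·3}·(+1)^-2·(+1)^-2 = +1.
v=29: a=29^-2·(≡16), b=29^-4·(≡9) mod 29; (16|29)=+1, (9|29)=+1; (−1)^{-2·-4·14}·(+1)^-4·(+1)^-2 = +1.
v=17: a=17^0·(≡4), b=17^2·(≡6) mod 17; (4|17)=+1, (6|17)=-1; (−1)^{0·2·8}·(+1)^2·(-1)^0 = +1.
v=3: a=3^-5·(≡1), b=3^5·(≡1) mod 3; (1|3)=+1, (1|3)=+1; (−1)^{-5·5·1}·(+1)^5·(+1)^-5 = -1.
v=11: a=11^4·(≡6), b=11^4·(≡3) mod 11; (6|11)=-1, (3|11)=+1; (−1)^{4·4·5}·(-1)^4·(+1)^4 = +1.
|Ram(10578, 9102)| = 2, even; anisotropic at {3, 43}.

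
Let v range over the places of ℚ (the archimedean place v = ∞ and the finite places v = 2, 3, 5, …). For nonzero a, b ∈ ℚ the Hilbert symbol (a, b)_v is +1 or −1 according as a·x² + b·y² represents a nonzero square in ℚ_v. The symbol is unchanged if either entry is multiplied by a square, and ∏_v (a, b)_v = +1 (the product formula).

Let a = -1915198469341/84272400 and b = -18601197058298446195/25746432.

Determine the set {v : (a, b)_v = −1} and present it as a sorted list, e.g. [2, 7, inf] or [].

Mod squares: a ≡ -468901, b ≡ -445557885. Check v ∈ {∞, 2, 3, 5, 17, 19, 23, 29, 31, 37, 41, 43, 47}.
v=19: a=19^1·(≡13), b=19^1·(≡8) mod 19; (13|19)=-1, (8|19)=-1; (−1)^{1·1·9}·(-1)^1·(-1)^1 = -1.
v=29: a=29^1·(≡4), b=29^-1·(≡17) mod 29; (4|29)=+1, (17|29)=-1; (−1)^{1·-1·14}·(+1)^-1·(-1)^1 = -1.
v=37: a=37^1·(≡17), b=37^1·(≡11) mod 37; (17|37)=-1, (11|37)=+1; (−1)^{1·1·18}·(-1)^1·(+1)^1 = -1.
v=31: a=31^0·(≡19), b=31^1·(≡7) mod 31; (19|31)=+1, (7|31)=+1; (−1)^{0·1·15}·(+1)^1·(+1)^0 = +1.
v=47: a=47^2·(≡37), b=47^3·(≡23) mod 47; (37|47)=+1, (23|47)=-1; (−1)^{2·3·23}·(+1)^3·(-1)^2 = +1.
v=17: a=17^-2·(≡11), b=17^-2·(≡6) mod 17; (11|17)=-1, (6|17)=-1; (−1)^{-2·-2·8}·(-1)^-2·(-1)^-2 = +1.
v=41: a=41^0·(≡21), b=41^2·(≡32) mod 41; (21|41)=+1, (32|41)=+1; (−1)^{0·2·20}·(+1)^2·(+1)^0 = +1.
v=5: a=5^-2·(≡4), b=5^1·(≡3) mod 5; (4|5)=+1, (3|5)=-1; (−1)^{-2·1·2}·(+1)^1·(-1)^-2 = +1.
v=2: v_2(a)=-4, v_2(b)=-10; units ≡ 3, 3 (mod 8); ε·ε+αω+βω = 1·1+-4·1+-10·1 ≡ 1  ⇒  (a,b)_2 = -1.
v=23: a=23^1·(≡14), b=23^2·(≡12) mod 23; (14|23)=-1, (12|23)=+1; (−1)^{1·2·11}·(-1)^2·(+1)^1 = +1.
v=3: a=3^-6·(≡2), b=3^-1·(≡1) mod 3; (2|3)=-1, (1|3)=+1; (−1)^{-6·-1·1}·(-1)^-1·(+1)^-6 = -1.
v=∞: -468901 < 0 and -445557885 < 0  ⇒  (a,b)_∞ = -1.
v=43: a=43^2·(≡36), b=43^2·(≡25) mod 43; (36|43)=+1, (25|43)=+1; (−1)^{2·2·21}·(+1)^2·(+1)^2 = +1.
|Ram(-468901, -445557885)| = 6, even; anisotropic at {2, 3, 19, 29, 37, ∞}.

[2, 3, 19, 29, 37, inf]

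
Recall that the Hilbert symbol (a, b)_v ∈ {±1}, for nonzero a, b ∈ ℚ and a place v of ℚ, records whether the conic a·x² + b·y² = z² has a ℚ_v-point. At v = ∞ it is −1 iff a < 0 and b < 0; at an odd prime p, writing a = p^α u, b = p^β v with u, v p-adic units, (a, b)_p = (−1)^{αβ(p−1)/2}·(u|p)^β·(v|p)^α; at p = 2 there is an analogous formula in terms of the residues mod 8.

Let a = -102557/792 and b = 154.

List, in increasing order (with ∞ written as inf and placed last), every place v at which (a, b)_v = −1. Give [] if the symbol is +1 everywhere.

[2, 7, 11, 13]

(a, b) ≡ (-46046, 154) mod (ℚ^×)²; places V = {2, 3, 7, 11, 13, 23, ∞}.
(a,b)_2: α=-3, β=1; u≡1, v≡5 (mod 8); ε(u)ε(v)=0·0, αω(v)=-3·1, βω(u)=1·0; sum ≡ 1  ⇒  -1.
(a,b)_11: α=-1, u≡3; β=1, v≡3 (mod 11); (3|11)=+1, (3|11)=+1; sign (−1)^1·+1^1·+1^-1 = -1.
(a,b)_3: α=-2, u≡1; β=0, v≡1 (mod 3); (1|3)=+1, (1|3)=+1; sign (−1)^0·+1^0·+1^-2 = +1.
(a,b)_13: α=1, u≡11; β=0, v≡11 (mod 13); (11|13)=-1, (11|13)=-1; sign (−1)^0·-1^0·-1^1 = -1.
(a,b)_∞: sgn(-46046)=−, sgn(154)=+, so +1.
(a,b)_23: α=1, u≡21; β=0, v≡16 (mod 23); (21|23)=-1, (16|23)=+1; sign (−1)^0·-1^0·+1^1 = +1.
(a,b)_7: α=3, u≡2; β=1, v≡1 (mod 7); (2|7)=+1, (1|7)=+1; sign (−1)^1·+1^1·+1^3 = -1.
Ram(-46046, 154) = {2, 7, 11, 13}; no ℚ_2-point on the conic.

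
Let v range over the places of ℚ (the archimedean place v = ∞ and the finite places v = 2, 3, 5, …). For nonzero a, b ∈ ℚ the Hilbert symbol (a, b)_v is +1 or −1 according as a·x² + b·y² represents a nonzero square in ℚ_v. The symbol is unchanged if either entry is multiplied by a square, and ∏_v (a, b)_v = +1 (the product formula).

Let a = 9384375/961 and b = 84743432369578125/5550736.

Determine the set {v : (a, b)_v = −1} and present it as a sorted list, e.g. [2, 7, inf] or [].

[5, 7, 11, 13]

Mod squares: a ≡ 15015, b ≡ 13. Check v ∈ {∞, 2, 3, 5, 7, 11, 13, 19, 23, 31, 37}.
v=5: a=5^5·(≡3), b=5^6·(≡3) mod 5; (3|5)=-1, (3|5)=-1; (−1)^{5·6·2}·(-1)^6·(-1)^5 = -1.
v=31: a=31^-2·(≡24), b=31^-2·(≡11) mod 31; (24|31)=-1, (11|31)=-1; (−1)^{-2·-2·15}·(-1)^-2·(-1)^-2 = +1.
v=13: a=13^1·(≡2), b=13^1·(≡4) mod 13; (2|13)=-1, (4|13)=+1; (−1)^{1·1·6}·(-1)^1·(+1)^1 = -1.
v=2: v_2(a)=0, v_2(b)=-4; units ≡ 7, 5 (mod 8); ε·ε+αω+βω = 1·0+0·1+-4·0 ≡ 0  ⇒  (a,b)_2 = +1.
v=23: a=23^0·(≡17), b=23^4·(≡6) mod 23; (17|23)=-1, (6|23)=+1; (−1)^{0·4·11}·(-1)^4·(+1)^0 = +1.
v=3: a=3^1·(≡1), b=3^2·(≡1) mod 3; (1|3)=+1, (1|3)=+1; (−1)^{1·2·1}·(+1)^2·(+1)^1 = +1.
v=37: a=37^0·(≡9), b=37^2·(≡15) mod 37; (9|37)=+1, (15|37)=-1; (−1)^{0·2·18}·(+1)^2·(-1)^0 = +1.
v=∞: 15015 > 0 and 13 > 0  ⇒  (a,b)_∞ = +1.
v=19: a=19^0·(≡6), b=19^-2·(≡10) mod 19; (6|19)=+1, (10|19)=-1; (−1)^{0·-2·9}·(+1)^-2·(-1)^0 = +1.
v=7: a=7^1·(≡3), b=7^0·(≡5) mod 7; (3|7)=-1, (5|7)=-1; (−1)^{1·0·3}·(-1)^0·(-1)^1 = -1.
v=11: a=11^1·(≡5), b=11^2·(≡8) mod 11; (5|11)=+1, (8|11)=-1; (−1)^{1·2·5}·(+1)^2·(-1)^1 = -1.
|Ram(15015, 13)| = 4, even; anisotropic at {5, 7, 11, 13}.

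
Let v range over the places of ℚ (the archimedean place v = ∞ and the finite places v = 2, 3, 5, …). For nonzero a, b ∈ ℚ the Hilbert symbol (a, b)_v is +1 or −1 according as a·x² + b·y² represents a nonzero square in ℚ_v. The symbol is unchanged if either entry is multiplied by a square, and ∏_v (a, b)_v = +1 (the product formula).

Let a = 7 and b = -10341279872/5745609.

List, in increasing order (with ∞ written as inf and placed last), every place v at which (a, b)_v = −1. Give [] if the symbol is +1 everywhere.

Mod squares: a ≡ 7, b ≡ -67298. Check v ∈ {∞, 2, 3, 7, 11, 17, 19, 23, 47}.
v=17: a=17^0·(≡7), b=17^-2·(≡7) mod 17; (7|17)=-1, (7|17)=-1; (−1)^{0·-2·8}·(-1)^-2·(-1)^0 = +1.
v=2: v_2(a)=0, v_2(b)=7; units ≡ 7, 7 (mod 8); ε·ε+αω+βω = 1·1+0·0+7·0 ≡ 1  ⇒  (a,b)_2 = -1.
v=11: a=11^0·(≡7), b=11^1·(≡1) mod 11; (7|11)=-1, (1|11)=+1; (−1)^{0·1·5}·(-1)^1·(+1)^0 = -1.
v=3: a=3^0·(≡1), b=3^-2·(≡1) mod 3; (1|3)=+1, (1|3)=+1; (−1)^{0·-2·1}·(+1)^-2·(+1)^0 = +1.
v=19: a=19^0·(≡7), b=19^1·(≡5) mod 19; (7|19)=+1, (5|19)=+1; (−1)^{0·1·9}·(+1)^1·(+1)^0 = +1.
v=23: a=23^0·(≡7), b=23^1·(≡9) mod 23; (7|23)=-1, (9|23)=+1; (−1)^{0·1·11}·(-1)^1·(+1)^0 = -1.
v=7: a=7^1·(≡1), b=7^5·(≡2) mod 7; (1|7)=+1, (2|7)=+1; (−1)^{1·5·3}·(+1)^5·(+1)^1 = -1.
v=47: a=47^0·(≡7), b=47^-2·(≡2) mod 47; (7|47)=+1, (2|47)=+1; (−1)^{0·-2·23}·(+1)^-2·(+1)^0 = +1.
v=∞: 7 > 0 and -67298 < 0  ⇒  (a,b)_∞ = +1.
Ram(7, -67298) = {2, 7, 11, 23}; no ℚ_2-point on the conic.

[2, 7, 11, 23]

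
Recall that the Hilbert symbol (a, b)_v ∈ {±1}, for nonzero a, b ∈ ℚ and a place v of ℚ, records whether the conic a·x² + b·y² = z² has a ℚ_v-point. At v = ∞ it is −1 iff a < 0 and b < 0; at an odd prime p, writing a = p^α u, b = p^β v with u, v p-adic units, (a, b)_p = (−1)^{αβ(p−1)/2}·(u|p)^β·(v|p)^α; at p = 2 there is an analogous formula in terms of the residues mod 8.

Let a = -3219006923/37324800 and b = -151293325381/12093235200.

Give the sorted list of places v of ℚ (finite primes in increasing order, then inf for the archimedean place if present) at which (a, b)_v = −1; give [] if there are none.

(a, b) ≡ (-55366, -1178) mod (ℚ^×)²; places V = {2, 3, 5, 11, 19, 31, 47, ∞}.
(a,b)_2: α=-11, β=-13; u≡5, v≡3 (mod 8); ε(u)ε(v)=0·1, αω(v)=-11·1, βω(u)=-13·1; sum ≡ 0  ⇒  +1.
(a,b)_47: α=1, u≡5; β=2, v≡46 (mod 47); (5|47)=-1, (46|47)=-1; sign (−1)^0·-1^2·-1^1 = -1.
(a,b)_5: α=-2, u≡1; β=-2, v≡3 (mod 5); (1|5)=+1, (3|5)=-1; sign (−1)^0·+1^-2·-1^-2 = +1.
(a,b)_19: α=1, u≡2; β=1, v≡18 (mod 19); (2|19)=-1, (18|19)=-1; sign (−1)^1·-1^1·-1^1 = -1.
(a,b)_11: α=2, u≡7; β=2, v≡2 (mod 11); (7|11)=-1, (2|11)=-1; sign (−1)^0·-1^2·-1^2 = +1.
(a,b)_31: α=3, u≡3; β=3, v≡30 (mod 31); (3|31)=-1, (30|31)=-1; sign (−1)^1·-1^3·-1^3 = -1.
(a,b)_3: α=-6, u≡2; β=-10, v≡1 (mod 3); (2|3)=-1, (1|3)=+1; sign (−1)^0·-1^-10·+1^-6 = +1.
(a,b)_∞: sgn(-55366)=−, sgn(-1178)=−, so -1.
Ram(-55366, -1178) = {19, 31, 47, ∞}; no ℚ_19-point on the conic.

[19, 31, 47, inf]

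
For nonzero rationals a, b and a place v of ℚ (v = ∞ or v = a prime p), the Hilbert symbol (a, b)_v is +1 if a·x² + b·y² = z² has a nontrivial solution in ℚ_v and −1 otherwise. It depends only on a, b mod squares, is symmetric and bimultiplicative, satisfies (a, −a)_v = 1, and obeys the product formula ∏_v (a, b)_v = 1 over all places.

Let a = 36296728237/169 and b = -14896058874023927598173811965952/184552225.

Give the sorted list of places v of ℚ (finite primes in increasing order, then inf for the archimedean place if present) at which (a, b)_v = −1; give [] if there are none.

[7, 17, 23, 43]

(a, b) ≡ (68613853, -52417) mod (ℚ^×)²; places V = {2, 3, 5, 7, 11, 13, 17, 19, 23, 43, 53, ∞}.
(a,b)_7: α=1, u≡6; β=2, v≡6 (mod 7); (6|7)=-1, (6|7)=-1; sign (−1)^0·-1^2·-1^1 = -1.
(a,b)_53: α=1, u≡3; β=3, v≡19 (mod 53); (3|53)=-1, (19|53)=-1; sign (−1)^0·-1^3·-1^1 = +1.
(a,b)_19: α=0, u≡12; β=-2, v≡1 (mod 19); (12|19)=-1, (1|19)=+1; sign (−1)^0·-1^-2·+1^0 = +1.
(a,b)_3: α=0, u≡1; β=6, v≡2 (mod 3); (1|3)=+1, (2|3)=-1; sign (−1)^0·+1^6·-1^0 = +1.
(a,b)_5: α=0, u≡3; β=-2, v≡2 (mod 5); (3|5)=-1, (2|5)=-1; sign (−1)^0·-1^-2·-1^0 = +1.
(a,b)_2: α=0, β=16; u≡5, v≡7 (mod 8); ε(u)ε(v)=0·1, αω(v)=0·0, βω(u)=16·1; sum ≡ 0  ⇒  +1.
(a,b)_17: α=1, u≡11; β=4, v≡10 (mod 17); (11|17)=-1, (10|17)=-1; sign (−1)^0·-1^4·-1^1 = -1.
(a,b)_23: α=3, u≡11; β=5, v≡5 (mod 23); (11|23)=-1, (5|23)=-1; sign (−1)^1·-1^5·-1^3 = -1.
(a,b)_43: α=1, u≡12; β=3, v≡39 (mod 43); (12|43)=-1, (39|43)=-1; sign (−1)^1·-1^3·-1^1 = -1.
(a,b)_∞: sgn(68613853)=+, sgn(-52417)=−, so +1.
(a,b)_11: α=1, u≡10; β=-2, v≡9 (mod 11); (10|11)=-1, (9|11)=+1; sign (−1)^0·-1^-2·+1^1 = +1.
(a,b)_13: α=-2, u≡3; β=-2, v≡12 (mod 13); (3|13)=+1, (12|13)=+1; sign (−1)^0·+1^-2·+1^-2 = +1.
(68613853, -52417 / ℚ) ramifies at {7, 17, 23, 43}: a division algebra.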